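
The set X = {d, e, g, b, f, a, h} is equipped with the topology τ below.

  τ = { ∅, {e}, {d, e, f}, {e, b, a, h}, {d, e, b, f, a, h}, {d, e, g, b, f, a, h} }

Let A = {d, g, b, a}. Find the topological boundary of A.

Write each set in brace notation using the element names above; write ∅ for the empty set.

interior: largest open inside A is ∅ (from ∅)
cl via duality: int({e, f, h}) = {e}, so X∖{e} = {d, g, b, f, a, h}
cl∖int = {d, g, b, f, a, h}

{d, g, b, f, a, h}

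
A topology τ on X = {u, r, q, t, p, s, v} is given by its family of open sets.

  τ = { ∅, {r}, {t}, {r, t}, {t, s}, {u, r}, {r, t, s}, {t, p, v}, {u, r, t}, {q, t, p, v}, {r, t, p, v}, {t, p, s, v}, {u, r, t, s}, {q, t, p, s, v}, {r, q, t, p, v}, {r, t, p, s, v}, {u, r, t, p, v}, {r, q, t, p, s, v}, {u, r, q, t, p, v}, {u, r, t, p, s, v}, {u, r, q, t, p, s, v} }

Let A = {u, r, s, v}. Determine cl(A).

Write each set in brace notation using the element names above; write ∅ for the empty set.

cl via duality: int({q, t, p}) = {t}, so X∖{t} = {u, r, q, p, s, v}

{u, r, q, p, s, v}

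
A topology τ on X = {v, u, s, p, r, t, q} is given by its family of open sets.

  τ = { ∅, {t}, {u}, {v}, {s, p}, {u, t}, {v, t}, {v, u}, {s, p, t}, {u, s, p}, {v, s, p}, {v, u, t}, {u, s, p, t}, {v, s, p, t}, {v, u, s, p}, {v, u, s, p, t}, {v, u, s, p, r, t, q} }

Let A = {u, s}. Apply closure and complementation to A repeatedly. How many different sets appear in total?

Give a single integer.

closure: X∖int(X∖A) = X∖{v, t} = {u, s, p, r, q}
Let k=closure and c=complement:
  1. A     = {u, s}
  2. kA    = {u, s, p, r, q}
  3. cA    = {v, p, r, t, q}
  4. ckA   = {v, t}
  5. kcA   = {v, s, p, r, t, q}
  6. kckA  = {v, r, t, q}
  7. ckcA  = {u}
  8. ckckA = {u, s, p}
  9. kckcA = {u, r, q}
  10. ckckcA = {v, s, p, t}
— saturated at 10

10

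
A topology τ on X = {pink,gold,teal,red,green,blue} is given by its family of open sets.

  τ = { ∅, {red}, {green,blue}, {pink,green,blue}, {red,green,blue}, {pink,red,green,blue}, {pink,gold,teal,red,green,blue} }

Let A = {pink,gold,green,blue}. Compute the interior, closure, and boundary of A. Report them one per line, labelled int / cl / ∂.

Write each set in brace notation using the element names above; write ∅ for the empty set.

opens ⊆ A: ∅, {green,blue}, {pink,green,blue}; union → int = {pink,green,blue}
complement {teal,red}; its interior {red}; cl(A) = X∖{red} = {pink,gold,teal,green,blue}
boundary = {pink,gold,teal,green,blue} ∖ {pink,green,blue} = {gold,teal}

int(A) = {pink,green,blue}
cl(A)  = {pink,gold,teal,green,blue}
∂A     = {gold,teal}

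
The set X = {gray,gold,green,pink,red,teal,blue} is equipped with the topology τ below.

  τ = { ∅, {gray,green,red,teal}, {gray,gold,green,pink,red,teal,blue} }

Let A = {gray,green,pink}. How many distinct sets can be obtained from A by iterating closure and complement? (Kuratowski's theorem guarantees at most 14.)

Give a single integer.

4

X∖A={gold,red,teal,blue}, int(X∖A)=∅, hence cl(A)={gray,gold,green,pink,red,teal,blue}
Orbit (k=closure, c=complement):
  1. A     = {gray,green,pink}
  2. kA    = {gray,gold,green,pink,red,teal,blue}
  3. cA    = {gold,red,teal,blue}
  4. ckA   = ∅
(closed under both — stop)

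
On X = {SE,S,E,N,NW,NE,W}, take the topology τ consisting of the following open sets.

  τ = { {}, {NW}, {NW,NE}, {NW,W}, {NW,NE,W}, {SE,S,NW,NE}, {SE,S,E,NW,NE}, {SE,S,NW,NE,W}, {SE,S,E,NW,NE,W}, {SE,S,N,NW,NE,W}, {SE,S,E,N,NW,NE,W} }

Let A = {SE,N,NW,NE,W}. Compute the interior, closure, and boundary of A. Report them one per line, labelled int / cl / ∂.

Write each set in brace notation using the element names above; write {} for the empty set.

U open, U⊆A: {}, {NW}, {NW,W}, {NW,NE}, {NW,NE,W}. int(A) = ⋃ = {NW,NE,W}
X∖A={S,E}, int(X∖A)={}, hence cl(A)={SE,S,E,N,NW,NE,W}
∂A: remove int from cl → {SE,S,E,N}

int(A) = {NW,NE,W}
cl(A)  = {SE,S,E,N,NW,NE,W}
∂A     = {SE,S,E,N}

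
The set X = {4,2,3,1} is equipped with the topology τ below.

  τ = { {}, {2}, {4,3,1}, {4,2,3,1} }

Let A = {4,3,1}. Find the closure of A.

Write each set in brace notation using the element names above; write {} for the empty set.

{4,3,1}

closure: X∖int(X∖A) = X∖{2} = {4,3,1}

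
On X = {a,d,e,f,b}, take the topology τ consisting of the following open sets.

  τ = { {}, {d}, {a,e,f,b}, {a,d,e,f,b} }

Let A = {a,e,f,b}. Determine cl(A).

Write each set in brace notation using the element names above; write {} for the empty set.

X∖A={d}, int(X∖A)={d}, hence cl(A)={a,e,f,b}

{a,e,f,b}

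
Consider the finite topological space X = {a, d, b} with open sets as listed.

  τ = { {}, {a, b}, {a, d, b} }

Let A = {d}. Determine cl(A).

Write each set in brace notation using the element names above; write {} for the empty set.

complement {a, b}; its interior {a, b}; cl(A) = X∖{a, b} = {d}

{d}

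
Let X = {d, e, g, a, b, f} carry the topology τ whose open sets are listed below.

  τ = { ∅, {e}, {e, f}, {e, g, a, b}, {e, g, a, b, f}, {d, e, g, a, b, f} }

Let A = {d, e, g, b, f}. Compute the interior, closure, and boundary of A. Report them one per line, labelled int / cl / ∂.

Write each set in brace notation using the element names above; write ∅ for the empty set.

opens ⊆ A: ∅, {e}, {e, f}; union → int = {e, f}
complement {a}; its interior ∅; cl(A) = X∖∅ = {d, e, g, a, b, f}
boundary = {d, e, g, a, b, f} ∖ {e, f} = {d, g, a, b}

int(A) = {e, f}
cl(A)  = {d, e, g, a, b, f}
∂A     = {d, g, a, b}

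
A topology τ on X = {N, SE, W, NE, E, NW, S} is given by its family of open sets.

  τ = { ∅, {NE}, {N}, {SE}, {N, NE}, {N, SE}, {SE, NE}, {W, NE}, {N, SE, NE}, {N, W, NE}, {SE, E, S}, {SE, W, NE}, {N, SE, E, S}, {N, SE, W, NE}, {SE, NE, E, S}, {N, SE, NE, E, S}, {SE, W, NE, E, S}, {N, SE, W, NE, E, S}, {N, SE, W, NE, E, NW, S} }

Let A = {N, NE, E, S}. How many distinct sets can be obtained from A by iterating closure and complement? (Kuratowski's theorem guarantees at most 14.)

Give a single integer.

10

closure: X∖int(X∖A) = X∖{SE} = {N, W, NE, E, NW, S}
Let k=closure and c=complement:
  1. A     = {N, NE, E, S}
  2. kA    = {N, W, NE, E, NW, S}
  3. cA    = {SE, W, NW}
  4. ckA   = {SE}
  5. kcA   = {SE, W, E, NW, S}
  6. kckA  = {SE, E, NW, S}
  7. ckcA  = {N, NE}
  8. ckckA = {N, W, NE}
  9. kckcA = {N, W, NE, NW}
  10. ckckcA = {SE, E, S}
— saturated at 10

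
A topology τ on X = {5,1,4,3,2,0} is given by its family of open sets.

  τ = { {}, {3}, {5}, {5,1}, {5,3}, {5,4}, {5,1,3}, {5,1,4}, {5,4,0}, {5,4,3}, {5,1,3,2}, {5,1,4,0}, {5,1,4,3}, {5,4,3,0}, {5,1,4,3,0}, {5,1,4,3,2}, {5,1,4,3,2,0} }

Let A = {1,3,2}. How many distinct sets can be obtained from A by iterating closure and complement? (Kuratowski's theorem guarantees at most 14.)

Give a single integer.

complement {5,4,0}; its interior {5,4,0}; cl(A) = X∖{5,4,0} = {1,3,2}
With k = closure, c = complement:
  1. A     = {1,3,2}
  2. cA    = {5,4,0}
  3. kcA   = {5,1,4,2,0}
  4. ckcA  = {3}
  5. kckcA = {3,2}
  6. ckckcA = {5,1,4,0}
k, c of each give nothing new

6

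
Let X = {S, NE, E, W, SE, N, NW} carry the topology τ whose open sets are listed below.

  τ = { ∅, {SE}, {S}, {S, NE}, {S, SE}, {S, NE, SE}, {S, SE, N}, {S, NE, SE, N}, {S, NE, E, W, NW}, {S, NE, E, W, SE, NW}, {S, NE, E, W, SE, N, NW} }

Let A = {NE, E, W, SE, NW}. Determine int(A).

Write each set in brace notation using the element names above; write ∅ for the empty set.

U open, U⊆A: ∅, {SE}. int(A) = ⋃ = {SE}

{SE}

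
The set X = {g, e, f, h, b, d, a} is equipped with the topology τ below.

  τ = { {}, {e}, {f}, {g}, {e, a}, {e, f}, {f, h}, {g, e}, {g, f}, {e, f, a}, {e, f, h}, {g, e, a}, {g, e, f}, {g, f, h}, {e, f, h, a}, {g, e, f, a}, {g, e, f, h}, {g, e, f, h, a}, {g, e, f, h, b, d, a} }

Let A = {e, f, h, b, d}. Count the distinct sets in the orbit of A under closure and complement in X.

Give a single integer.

closure: X∖int(X∖A) = X∖{g} = {e, f, h, b, d, a}
Let k=closure and c=complement:
  1. A     = {e, f, h, b, d}
  2. kA    = {e, f, h, b, d, a}
  3. cA    = {g, a}
  4. ckA   = {g}
  5. kcA   = {g, b, d, a}
  6. kckA  = {g, b, d}
  7. ckcA  = {e, f, h}
  8. ckckA = {e, f, h, a}
— saturated at 8

8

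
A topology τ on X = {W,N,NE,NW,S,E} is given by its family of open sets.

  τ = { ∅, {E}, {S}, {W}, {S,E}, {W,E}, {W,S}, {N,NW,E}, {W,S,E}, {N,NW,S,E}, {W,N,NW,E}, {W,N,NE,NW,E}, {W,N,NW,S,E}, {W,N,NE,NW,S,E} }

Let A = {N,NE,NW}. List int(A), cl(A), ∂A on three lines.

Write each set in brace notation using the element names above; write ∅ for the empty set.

U open, U⊆A: ∅. int(A) = ⋃ = ∅
X∖A={W,S,E}, int(X∖A)={W,S,E}, hence cl(A)={N,NE,NW}
∂A: remove int from cl → {N,NE,NW}

int(A) = ∅
cl(A)  = {N,NE,NW}
∂A     = {N,NE,NW}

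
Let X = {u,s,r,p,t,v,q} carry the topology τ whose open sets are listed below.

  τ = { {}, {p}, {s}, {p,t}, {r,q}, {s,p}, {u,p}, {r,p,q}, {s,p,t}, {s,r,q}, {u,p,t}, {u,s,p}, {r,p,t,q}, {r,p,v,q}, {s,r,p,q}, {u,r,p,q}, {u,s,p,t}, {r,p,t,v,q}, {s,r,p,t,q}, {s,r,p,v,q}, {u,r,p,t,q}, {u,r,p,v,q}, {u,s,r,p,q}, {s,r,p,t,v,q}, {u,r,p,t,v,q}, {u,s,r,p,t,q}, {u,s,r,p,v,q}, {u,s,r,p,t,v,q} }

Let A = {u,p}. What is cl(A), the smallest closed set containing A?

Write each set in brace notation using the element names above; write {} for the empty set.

{u,p,t,v}

closure: X∖int(X∖A) = X∖{s,r,q} = {u,p,t,v}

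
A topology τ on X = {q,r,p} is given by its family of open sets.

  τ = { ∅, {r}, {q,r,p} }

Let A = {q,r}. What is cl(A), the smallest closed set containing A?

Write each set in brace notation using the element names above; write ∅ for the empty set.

{q,r,p}

complement {p}; its interior ∅; cl(A) = X∖∅ = {q,r,p}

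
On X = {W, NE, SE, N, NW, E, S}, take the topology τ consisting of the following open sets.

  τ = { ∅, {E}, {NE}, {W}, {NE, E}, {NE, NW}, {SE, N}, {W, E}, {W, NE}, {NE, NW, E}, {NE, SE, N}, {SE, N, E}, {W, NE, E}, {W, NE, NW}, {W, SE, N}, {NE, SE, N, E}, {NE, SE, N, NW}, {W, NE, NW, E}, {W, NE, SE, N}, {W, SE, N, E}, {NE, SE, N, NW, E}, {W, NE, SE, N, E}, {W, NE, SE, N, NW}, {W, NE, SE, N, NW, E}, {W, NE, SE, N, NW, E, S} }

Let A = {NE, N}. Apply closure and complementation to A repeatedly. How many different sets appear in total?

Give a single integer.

closure: X∖int(X∖A) = X∖{W, E} = {NE, SE, N, NW, S}
Let k=closure and c=complement:
  1. A     = {NE, N}
  2. kA    = {NE, SE, N, NW, S}
  3. cA    = {W, SE, NW, E, S}
  4. ckA   = {W, E}
  5. kcA   = {W, SE, N, NW, E, S}
  6. kckA  = {W, E, S}
  7. ckcA  = {NE}
  8. ckckA = {NE, SE, N, NW}
  9. kckcA = {NE, NW, S}
  10. ckckcA = {W, SE, N, E}
  11. kckckcA = {W, SE, N, E, S}
  12. ckckckcA = {NE, NW}
— saturated at 12

12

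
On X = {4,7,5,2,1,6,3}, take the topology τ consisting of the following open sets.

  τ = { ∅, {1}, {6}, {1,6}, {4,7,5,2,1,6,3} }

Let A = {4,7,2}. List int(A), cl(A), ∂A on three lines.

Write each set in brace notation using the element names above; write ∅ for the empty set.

int(A) = ∅
cl(A)  = {4,7,5,2,3}
∂A     = {4,7,5,2,3}

opens ⊆ A: ∅; union → int = ∅
complement {5,1,6,3}; its interior {1,6}; cl(A) = X∖{1,6} = {4,7,5,2,3}
boundary = {4,7,5,2,3} ∖ ∅ = {4,7,5,2,3}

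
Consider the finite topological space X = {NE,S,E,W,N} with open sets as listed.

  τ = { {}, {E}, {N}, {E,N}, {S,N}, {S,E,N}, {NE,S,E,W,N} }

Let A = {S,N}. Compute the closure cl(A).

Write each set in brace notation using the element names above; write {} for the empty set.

complement {NE,E,W}; its interior {E}; cl(A) = X∖{E} = {NE,S,W,N}

{NE,S,W,N}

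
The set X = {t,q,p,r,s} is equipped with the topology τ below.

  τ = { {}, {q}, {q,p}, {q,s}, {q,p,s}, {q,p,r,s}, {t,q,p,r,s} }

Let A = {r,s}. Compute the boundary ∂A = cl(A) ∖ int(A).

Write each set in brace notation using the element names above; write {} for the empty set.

interior: largest open inside A is {} (from {})
cl via duality: int({t,q,p}) = {q,p}, so X∖{q,p} = {t,r,s}
cl∖int = {t,r,s}

{t,r,s}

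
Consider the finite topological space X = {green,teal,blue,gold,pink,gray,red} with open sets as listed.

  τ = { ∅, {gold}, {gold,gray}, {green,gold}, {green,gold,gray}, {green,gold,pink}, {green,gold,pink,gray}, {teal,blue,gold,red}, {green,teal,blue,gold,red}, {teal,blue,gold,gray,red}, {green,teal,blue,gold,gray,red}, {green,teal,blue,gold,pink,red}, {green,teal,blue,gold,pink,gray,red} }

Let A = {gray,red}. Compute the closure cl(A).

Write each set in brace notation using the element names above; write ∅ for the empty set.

closure: X∖int(X∖A) = X∖{green,gold,pink} = {teal,blue,gray,red}

{teal,blue,gray,red}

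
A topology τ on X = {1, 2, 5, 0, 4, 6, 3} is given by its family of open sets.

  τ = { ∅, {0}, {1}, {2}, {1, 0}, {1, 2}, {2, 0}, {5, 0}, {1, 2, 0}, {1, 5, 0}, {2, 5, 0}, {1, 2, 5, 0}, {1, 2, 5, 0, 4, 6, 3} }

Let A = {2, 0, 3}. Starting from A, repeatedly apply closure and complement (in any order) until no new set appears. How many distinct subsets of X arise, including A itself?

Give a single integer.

complement {1, 5, 4, 6}; its interior {1}; cl(A) = X∖{1} = {2, 5, 0, 4, 6, 3}
With k = closure, c = complement:
  1. A     = {2, 0, 3}
  2. kA    = {2, 5, 0, 4, 6, 3}
  3. cA    = {1, 5, 4, 6}
  4. ckA   = {1}
  5. kcA   = {1, 5, 4, 6, 3}
  6. kckA  = {1, 4, 6, 3}
  7. ckcA  = {2, 0}
  8. ckckA = {2, 5, 0}
k, c of each give nothing new

8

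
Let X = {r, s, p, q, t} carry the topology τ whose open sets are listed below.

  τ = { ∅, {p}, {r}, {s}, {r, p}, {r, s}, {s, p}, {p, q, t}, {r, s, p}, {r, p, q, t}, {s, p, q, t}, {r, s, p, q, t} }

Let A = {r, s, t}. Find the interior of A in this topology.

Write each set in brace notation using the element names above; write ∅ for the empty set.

opens ⊆ A: ∅, {r}, {s}, {r, s}; union → int = {r, s}

{r, s}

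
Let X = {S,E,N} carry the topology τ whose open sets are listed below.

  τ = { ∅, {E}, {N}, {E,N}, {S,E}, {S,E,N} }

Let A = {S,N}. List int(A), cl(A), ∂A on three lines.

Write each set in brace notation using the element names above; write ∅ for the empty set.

opens ⊆ A: ∅, {N}; union → int = {N}
complement {E}; its interior {E}; cl(A) = X∖{E} = {S,N}
boundary = {S,N} ∖ {N} = {S}

int(A) = {N}
cl(A)  = {S,N}
∂A     = {S}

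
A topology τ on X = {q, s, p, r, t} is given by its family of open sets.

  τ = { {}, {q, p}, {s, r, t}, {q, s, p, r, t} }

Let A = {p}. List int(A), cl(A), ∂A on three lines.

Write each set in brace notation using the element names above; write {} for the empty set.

U open, U⊆A: {}. int(A) = ⋃ = {}
X∖A={q, s, r, t}, int(X∖A)={s, r, t}, hence cl(A)={q, p}
∂A: remove int from cl → {q, p}

int(A) = {}
cl(A)  = {q, p}
∂A     = {q, p}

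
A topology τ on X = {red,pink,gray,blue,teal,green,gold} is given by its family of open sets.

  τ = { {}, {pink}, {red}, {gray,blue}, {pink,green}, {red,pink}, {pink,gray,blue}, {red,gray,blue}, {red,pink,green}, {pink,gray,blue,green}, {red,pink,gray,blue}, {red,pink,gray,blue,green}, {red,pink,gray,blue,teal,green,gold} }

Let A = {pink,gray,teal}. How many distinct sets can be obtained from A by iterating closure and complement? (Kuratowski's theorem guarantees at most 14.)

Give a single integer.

12

complement {red,blue,green,gold}; its interior {red}; cl(A) = X∖{red} = {pink,gray,blue,teal,green,gold}
With k = closure, c = complement:
  1. A     = {pink,gray,teal}
  2. kA    = {pink,gray,blue,teal,green,gold}
  3. cA    = {red,blue,green,gold}
  4. ckA   = {red}
  5. kcA   = {red,gray,blue,teal,green,gold}
  6. kckA  = {red,teal,gold}
  7. ckcA  = {pink}
  8. ckckA = {pink,gray,blue,green}
  9. kckcA = {pink,teal,green,gold}
  10. ckckcA = {red,gray,blue}
  11. kckckcA = {red,gray,blue,teal,gold}
  12. ckckckcA = {pink,green}
k, c of each give nothing new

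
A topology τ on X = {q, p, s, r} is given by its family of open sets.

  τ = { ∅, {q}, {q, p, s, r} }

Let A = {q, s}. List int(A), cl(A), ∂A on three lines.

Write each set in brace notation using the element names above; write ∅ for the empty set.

opens ⊆ A: ∅, {q}; union → int = {q}
complement {p, r}; its interior ∅; cl(A) = X∖∅ = {q, p, s, r}
boundary = {q, p, s, r} ∖ {q} = {p, s, r}

int(A) = {q}
cl(A)  = {q, p, s, r}
∂A     = {p, s, r}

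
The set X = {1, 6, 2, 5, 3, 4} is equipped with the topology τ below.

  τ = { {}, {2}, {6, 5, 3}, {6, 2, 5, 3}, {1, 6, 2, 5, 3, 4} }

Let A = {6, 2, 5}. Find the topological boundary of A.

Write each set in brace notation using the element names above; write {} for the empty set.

U open, U⊆A: {}, {2}. int(A) = ⋃ = {2}
X∖A={1, 3, 4}, int(X∖A)={}, hence cl(A)={1, 6, 2, 5, 3, 4}
∂A: remove int from cl → {1, 6, 5, 3, 4}

{1, 6, 5, 3, 4}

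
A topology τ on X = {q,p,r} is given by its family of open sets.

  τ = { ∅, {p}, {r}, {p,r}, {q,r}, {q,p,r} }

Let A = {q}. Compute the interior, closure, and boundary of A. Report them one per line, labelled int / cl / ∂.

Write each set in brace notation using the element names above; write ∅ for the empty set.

int(A) = ∅
cl(A)  = {q}
∂A     = {q}

opens ⊆ A: ∅; union → int = ∅
complement {p,r}; its interior {p,r}; cl(A) = X∖{p,r} = {q}
boundary = {q} ∖ ∅ = {q}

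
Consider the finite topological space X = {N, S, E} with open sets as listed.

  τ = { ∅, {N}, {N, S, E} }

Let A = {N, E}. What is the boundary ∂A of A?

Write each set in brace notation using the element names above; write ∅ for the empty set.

{S, E}

U open, U⊆A: ∅, {N}. int(A) = ⋃ = {N}
X∖A={S}, int(X∖A)=∅, hence cl(A)={N, S, E}
∂A: remove int from cl → {S, E}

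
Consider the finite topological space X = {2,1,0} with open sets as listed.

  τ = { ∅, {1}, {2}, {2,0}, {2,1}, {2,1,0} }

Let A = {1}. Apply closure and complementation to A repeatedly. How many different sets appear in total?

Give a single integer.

cl via duality: int({2,0}) = {2,0}, so X∖{2,0} = {1}
Write k for closure, c for complement:
  1. A     = {1}
  2. cA    = {2,0}
applying k or c yields no new set

2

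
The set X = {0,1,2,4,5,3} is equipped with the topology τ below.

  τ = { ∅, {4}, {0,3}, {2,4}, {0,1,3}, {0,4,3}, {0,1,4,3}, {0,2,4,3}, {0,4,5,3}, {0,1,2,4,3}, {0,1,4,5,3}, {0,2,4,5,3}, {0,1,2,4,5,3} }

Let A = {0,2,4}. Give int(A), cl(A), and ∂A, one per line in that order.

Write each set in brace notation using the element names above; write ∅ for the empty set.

int(A) = {2,4}
cl(A)  = {0,1,2,4,5,3}
∂A     = {0,1,5,3}

opens ⊆ A: ∅, {4}, {2,4}; union → int = {2,4}
complement {1,5,3}; its interior ∅; cl(A) = X∖∅ = {0,1,2,4,5,3}
boundary = {0,1,2,4,5,3} ∖ {2,4} = {0,1,5,3}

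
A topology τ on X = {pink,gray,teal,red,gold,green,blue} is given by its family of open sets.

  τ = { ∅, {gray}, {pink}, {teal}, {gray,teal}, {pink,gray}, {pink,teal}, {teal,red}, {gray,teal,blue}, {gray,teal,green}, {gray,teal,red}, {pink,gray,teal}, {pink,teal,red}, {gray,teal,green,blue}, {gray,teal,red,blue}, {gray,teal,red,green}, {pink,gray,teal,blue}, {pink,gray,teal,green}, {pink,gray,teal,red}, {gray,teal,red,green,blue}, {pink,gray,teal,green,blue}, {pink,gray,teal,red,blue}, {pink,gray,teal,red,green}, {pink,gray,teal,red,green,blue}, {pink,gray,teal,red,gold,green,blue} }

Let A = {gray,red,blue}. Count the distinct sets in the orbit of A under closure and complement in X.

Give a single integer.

X∖A={pink,teal,gold,green}, int(X∖A)={pink,teal}, hence cl(A)={gray,red,gold,green,blue}
Orbit (k=closure, c=complement):
  1. A     = {gray,red,blue}
  2. kA    = {gray,red,gold,green,blue}
  3. cA    = {pink,teal,gold,green}
  4. ckA   = {pink,teal}
  5. kcA   = {pink,teal,red,gold,green,blue}
  6. ckcA  = {gray}
  7. kckcA = {gray,gold,green,blue}
  8. ckckcA = {pink,teal,red}
(closed under both — stop)

8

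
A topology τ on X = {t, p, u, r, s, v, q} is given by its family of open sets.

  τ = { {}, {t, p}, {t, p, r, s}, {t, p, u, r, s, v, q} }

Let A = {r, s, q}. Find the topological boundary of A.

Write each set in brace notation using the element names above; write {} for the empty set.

{u, r, s, v, q}

U open, U⊆A: {}. int(A) = ⋃ = {}
X∖A={t, p, u, v}, int(X∖A)={t, p}, hence cl(A)={u, r, s, v, q}
∂A: remove int from cl → {u, r, s, v, q}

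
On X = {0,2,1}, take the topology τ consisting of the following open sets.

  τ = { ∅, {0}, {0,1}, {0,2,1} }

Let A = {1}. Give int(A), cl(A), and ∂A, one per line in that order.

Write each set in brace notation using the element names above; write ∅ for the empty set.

int(A) = ∅
cl(A)  = {2,1}
∂A     = {2,1}

interior: largest open inside A is ∅ (from ∅)
cl via duality: int({0,2}) = {0}, so X∖{0} = {2,1}
cl∖int = {2,1}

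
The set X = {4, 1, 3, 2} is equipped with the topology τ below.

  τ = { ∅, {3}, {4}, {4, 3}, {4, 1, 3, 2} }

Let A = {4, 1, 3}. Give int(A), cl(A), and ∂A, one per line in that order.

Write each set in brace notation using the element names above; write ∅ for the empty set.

int(A) = {4, 3}
cl(A)  = {4, 1, 3, 2}
∂A     = {1, 2}

U open, U⊆A: ∅, {4}, {3}, {4, 3}. int(A) = ⋃ = {4, 3}
X∖A={2}, int(X∖A)=∅, hence cl(A)={4, 1, 3, 2}
∂A: remove int from cl → {1, 2}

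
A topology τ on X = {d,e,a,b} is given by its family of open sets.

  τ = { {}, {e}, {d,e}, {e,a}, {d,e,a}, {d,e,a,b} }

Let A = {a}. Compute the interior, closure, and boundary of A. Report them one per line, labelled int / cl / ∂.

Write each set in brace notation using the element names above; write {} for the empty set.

int(A) = {}
cl(A)  = {a,b}
∂A     = {a,b}

U open, U⊆A: {}. int(A) = ⋃ = {}
X∖A={d,e,b}, int(X∖A)={d,e}, hence cl(A)={a,b}
∂A: remove int from cl → {a,b}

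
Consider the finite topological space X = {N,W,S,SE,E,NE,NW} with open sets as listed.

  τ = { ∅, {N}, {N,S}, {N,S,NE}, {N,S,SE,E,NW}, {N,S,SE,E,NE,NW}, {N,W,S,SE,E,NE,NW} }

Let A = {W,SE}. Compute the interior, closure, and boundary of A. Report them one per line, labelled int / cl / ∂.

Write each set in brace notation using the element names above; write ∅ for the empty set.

int(A) = ∅
cl(A)  = {W,SE,E,NW}
∂A     = {W,SE,E,NW}

U open, U⊆A: ∅. int(A) = ⋃ = ∅
X∖A={N,S,E,NE,NW}, int(X∖A)={N,S,NE}, hence cl(A)={W,SE,E,NW}
∂A: remove int from cl → {W,SE,E,NW}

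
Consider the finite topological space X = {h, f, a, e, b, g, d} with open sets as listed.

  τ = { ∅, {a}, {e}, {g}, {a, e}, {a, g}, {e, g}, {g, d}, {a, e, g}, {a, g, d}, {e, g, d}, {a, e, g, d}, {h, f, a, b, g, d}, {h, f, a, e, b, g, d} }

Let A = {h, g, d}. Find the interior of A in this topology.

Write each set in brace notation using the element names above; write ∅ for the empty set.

open subsets of A: ∅, {g}, {g, d}; so int(A) = {g, d}

{g, d}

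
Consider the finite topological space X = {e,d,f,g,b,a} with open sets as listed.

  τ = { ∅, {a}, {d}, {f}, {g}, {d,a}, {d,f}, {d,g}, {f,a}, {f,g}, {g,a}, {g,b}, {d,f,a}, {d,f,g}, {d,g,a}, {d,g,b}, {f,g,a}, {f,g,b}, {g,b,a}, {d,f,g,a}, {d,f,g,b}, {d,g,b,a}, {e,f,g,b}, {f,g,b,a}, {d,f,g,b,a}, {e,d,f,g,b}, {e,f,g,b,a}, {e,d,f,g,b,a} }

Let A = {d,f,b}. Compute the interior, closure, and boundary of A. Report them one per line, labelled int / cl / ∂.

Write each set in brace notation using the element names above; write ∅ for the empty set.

int(A) = {d,f}
cl(A)  = {e,d,f,b}
∂A     = {e,b}

opens ⊆ A: ∅, {f}, {d}, {d,f}; union → int = {d,f}
complement {e,g,a}; its interior {g,a}; cl(A) = X∖{g,a} = {e,d,f,b}
boundary = {e,d,f,b} ∖ {d,f} = {e,b}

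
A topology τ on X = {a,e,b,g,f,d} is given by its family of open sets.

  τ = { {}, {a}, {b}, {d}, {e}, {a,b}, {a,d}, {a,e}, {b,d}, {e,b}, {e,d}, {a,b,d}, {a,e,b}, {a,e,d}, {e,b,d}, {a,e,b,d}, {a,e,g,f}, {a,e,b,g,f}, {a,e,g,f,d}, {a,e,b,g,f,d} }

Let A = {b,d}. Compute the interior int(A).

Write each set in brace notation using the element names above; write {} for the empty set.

{b,d}

opens ⊆ A: {}, {b}, {d}, {b,d}; union → int = {b,d}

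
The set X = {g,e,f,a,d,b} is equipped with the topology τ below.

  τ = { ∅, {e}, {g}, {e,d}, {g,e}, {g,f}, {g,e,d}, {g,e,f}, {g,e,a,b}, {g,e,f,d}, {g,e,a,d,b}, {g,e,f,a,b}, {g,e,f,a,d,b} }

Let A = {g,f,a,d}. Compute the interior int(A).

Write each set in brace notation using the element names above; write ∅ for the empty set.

{g,f}

interior: largest open inside A is {g,f} (from ∅, {g}, {g,f})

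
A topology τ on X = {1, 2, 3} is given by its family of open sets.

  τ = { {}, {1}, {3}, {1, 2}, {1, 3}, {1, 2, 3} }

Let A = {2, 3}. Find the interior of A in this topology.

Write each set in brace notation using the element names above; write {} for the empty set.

interior: largest open inside A is {3} (from {}, {3})

{3}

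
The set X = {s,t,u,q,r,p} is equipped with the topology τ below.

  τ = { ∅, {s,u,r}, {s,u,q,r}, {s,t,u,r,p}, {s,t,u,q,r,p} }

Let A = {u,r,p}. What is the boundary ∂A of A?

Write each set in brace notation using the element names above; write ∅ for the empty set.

{s,t,u,q,r,p}

U open, U⊆A: ∅. int(A) = ⋃ = ∅
X∖A={s,t,q}, int(X∖A)=∅, hence cl(A)={s,t,u,q,r,p}
∂A: remove int from cl → {s,t,u,q,r,p}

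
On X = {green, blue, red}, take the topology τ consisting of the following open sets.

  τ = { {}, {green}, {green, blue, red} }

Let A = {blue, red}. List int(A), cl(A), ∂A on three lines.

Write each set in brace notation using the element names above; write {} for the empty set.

interior: largest open inside A is {} (from {})
cl via duality: int({green}) = {green}, so X∖{green} = {blue, red}
cl∖int = {blue, red}

int(A) = {}
cl(A)  = {blue, red}
∂A     = {blue, red}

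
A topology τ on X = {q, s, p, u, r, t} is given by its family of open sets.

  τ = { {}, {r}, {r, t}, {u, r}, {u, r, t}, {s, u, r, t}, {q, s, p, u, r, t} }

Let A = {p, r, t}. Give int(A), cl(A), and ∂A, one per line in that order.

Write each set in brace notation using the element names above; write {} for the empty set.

int(A) = {r, t}
cl(A)  = {q, s, p, u, r, t}
∂A     = {q, s, p, u}

U open, U⊆A: {}, {r}, {r, t}. int(A) = ⋃ = {r, t}
X∖A={q, s, u}, int(X∖A)={}, hence cl(A)={q, s, p, u, r, t}
∂A: remove int from cl → {q, s, p, u}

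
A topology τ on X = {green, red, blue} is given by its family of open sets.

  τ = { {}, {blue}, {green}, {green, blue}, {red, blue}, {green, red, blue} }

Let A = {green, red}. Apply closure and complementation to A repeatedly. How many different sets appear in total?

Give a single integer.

complement {blue}; its interior {blue}; cl(A) = X∖{blue} = {green, red}
With k = closure, c = complement:
  1. A     = {green, red}
  2. cA    = {blue}
  3. kcA   = {red, blue}
  4. ckcA  = {green}
k, c of each give nothing new

4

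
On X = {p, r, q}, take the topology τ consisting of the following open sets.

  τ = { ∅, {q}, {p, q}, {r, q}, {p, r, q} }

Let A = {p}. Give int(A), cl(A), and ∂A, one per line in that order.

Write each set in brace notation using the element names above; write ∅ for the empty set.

int(A) = ∅
cl(A)  = {p}
∂A     = {p}

U open, U⊆A: ∅. int(A) = ⋃ = ∅
X∖A={r, q}, int(X∖A)={r, q}, hence cl(A)={p}
∂A: remove int from cl → {p}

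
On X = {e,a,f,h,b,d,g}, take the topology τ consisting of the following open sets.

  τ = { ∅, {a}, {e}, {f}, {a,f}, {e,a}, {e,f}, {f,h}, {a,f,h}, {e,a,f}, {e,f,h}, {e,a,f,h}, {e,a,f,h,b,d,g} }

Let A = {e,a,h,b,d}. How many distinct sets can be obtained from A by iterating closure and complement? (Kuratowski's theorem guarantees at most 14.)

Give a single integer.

8

closure: X∖int(X∖A) = X∖{f} = {e,a,h,b,d,g}
Let k=closure and c=complement:
  1. A     = {e,a,h,b,d}
  2. kA    = {e,a,h,b,d,g}
  3. cA    = {f,g}
  4. ckA   = {f}
  5. kcA   = {f,h,b,d,g}
  6. ckcA  = {e,a}
  7. kckcA = {e,a,b,d,g}
  8. ckckcA = {f,h}
— saturated at 8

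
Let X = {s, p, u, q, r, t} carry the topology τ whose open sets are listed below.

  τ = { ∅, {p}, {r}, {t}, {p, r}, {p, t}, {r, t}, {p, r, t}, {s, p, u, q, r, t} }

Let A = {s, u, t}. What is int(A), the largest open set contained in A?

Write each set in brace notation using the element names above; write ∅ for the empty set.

{t}

U open, U⊆A: ∅, {t}. int(A) = ⋃ = {t}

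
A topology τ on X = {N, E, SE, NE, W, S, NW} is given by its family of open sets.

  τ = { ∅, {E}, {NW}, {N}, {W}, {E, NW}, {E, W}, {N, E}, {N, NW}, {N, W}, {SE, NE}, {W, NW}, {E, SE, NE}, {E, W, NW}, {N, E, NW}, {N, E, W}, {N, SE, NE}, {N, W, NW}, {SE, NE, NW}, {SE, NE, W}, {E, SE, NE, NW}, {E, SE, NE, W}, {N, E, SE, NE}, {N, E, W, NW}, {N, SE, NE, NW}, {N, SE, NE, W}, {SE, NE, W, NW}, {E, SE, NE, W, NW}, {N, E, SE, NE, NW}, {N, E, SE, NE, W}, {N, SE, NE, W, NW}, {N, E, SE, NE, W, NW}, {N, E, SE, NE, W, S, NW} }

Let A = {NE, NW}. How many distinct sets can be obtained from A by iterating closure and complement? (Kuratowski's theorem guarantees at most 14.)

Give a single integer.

cl via duality: int({N, E, SE, W, S}) = {N, E, W}, so X∖{N, E, W} = {SE, NE, S, NW}
Write k for closure, c for complement:
  1. A     = {NE, NW}
  2. kA    = {SE, NE, S, NW}
  3. cA    = {N, E, SE, W, S}
  4. ckA   = {N, E, W}
  5. kcA   = {N, E, SE, NE, W, S}
  6. kckA  = {N, E, W, S}
  7. ckcA  = {NW}
  8. ckckA = {SE, NE, NW}
  9. kckcA = {S, NW}
  10. ckckcA = {N, E, SE, NE, W}
applying k or c yields no new set

10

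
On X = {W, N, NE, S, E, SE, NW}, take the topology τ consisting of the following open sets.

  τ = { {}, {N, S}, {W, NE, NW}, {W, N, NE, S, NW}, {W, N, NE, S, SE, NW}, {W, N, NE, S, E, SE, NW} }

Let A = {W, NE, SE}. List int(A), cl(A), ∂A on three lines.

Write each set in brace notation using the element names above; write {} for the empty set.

int(A) = {}
cl(A)  = {W, NE, E, SE, NW}
∂A     = {W, NE, E, SE, NW}

opens ⊆ A: {}; union → int = {}
complement {N, S, E, NW}; its interior {N, S}; cl(A) = X∖{N, S} = {W, NE, E, SE, NW}
boundary = {W, NE, E, SE, NW} ∖ {} = {W, NE, E, SE, NW}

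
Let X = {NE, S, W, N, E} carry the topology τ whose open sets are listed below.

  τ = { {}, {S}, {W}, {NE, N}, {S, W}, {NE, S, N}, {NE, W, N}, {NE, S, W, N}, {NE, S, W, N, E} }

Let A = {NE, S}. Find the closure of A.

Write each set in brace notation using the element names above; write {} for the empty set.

cl via duality: int({W, N, E}) = {W}, so X∖{W} = {NE, S, N, E}

{NE, S, N, E}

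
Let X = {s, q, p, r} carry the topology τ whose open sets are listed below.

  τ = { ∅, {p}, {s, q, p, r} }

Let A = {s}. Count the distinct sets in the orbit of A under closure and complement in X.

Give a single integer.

6

X∖A={q, p, r}, int(X∖A)={p}, hence cl(A)={s, q, r}
Orbit (k=closure, c=complement):
  1. A     = {s}
  2. kA    = {s, q, r}
  3. cA    = {q, p, r}
  4. ckA   = {p}
  5. kcA   = {s, q, p, r}
  6. ckcA  = ∅
(closed under both — stop)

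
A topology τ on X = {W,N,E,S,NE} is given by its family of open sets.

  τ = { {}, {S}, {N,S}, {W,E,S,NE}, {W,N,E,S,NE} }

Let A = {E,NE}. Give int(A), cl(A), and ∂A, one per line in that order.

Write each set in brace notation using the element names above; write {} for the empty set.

opens ⊆ A: {}; union → int = {}
complement {W,N,S}; its interior {N,S}; cl(A) = X∖{N,S} = {W,E,NE}
boundary = {W,E,NE} ∖ {} = {W,E,NE}

int(A) = {}
cl(A)  = {W,E,NE}
∂A     = {W,E,NE}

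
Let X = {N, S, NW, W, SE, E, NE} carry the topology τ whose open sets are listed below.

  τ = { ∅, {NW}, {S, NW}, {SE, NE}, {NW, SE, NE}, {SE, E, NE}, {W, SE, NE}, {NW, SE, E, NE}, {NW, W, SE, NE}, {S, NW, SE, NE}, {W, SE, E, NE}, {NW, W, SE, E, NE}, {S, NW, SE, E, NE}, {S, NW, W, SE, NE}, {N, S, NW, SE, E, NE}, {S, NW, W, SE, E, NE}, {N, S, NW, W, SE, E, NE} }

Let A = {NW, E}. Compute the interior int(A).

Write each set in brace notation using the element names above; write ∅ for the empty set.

opens ⊆ A: ∅, {NW}; union → int = {NW}

{NW}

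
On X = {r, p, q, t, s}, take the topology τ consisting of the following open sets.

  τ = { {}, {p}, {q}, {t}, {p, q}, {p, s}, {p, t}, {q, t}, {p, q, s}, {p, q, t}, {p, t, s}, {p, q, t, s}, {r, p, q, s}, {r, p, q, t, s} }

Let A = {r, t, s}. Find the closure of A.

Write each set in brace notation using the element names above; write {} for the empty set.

closure: X∖int(X∖A) = X∖{p, q} = {r, t, s}

{r, t, s}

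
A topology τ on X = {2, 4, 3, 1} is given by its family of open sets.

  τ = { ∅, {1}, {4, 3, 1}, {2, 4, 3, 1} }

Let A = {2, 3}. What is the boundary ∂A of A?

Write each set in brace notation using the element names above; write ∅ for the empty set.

interior: largest open inside A is ∅ (from ∅)
cl via duality: int({4, 1}) = {1}, so X∖{1} = {2, 4, 3}
cl∖int = {2, 4, 3}

{2, 4, 3}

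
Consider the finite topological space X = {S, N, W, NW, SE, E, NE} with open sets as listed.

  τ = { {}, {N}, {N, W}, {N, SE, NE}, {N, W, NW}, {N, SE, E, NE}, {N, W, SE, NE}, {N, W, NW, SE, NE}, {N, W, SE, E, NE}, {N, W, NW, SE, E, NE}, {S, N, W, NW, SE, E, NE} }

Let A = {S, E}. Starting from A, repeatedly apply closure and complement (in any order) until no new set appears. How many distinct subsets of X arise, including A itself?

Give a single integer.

4

complement {N, W, NW, SE, NE}; its interior {N, W, NW, SE, NE}; cl(A) = X∖{N, W, NW, SE, NE} = {S, E}
With k = closure, c = complement:
  1. A     = {S, E}
  2. cA    = {N, W, NW, SE, NE}
  3. kcA   = {S, N, W, NW, SE, E, NE}
  4. ckcA  = {}
k, c of each give nothing new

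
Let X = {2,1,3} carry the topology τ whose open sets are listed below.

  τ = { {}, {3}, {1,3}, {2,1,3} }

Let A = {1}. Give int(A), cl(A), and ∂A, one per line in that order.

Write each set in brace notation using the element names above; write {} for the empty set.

U open, U⊆A: {}. int(A) = ⋃ = {}
X∖A={2,3}, int(X∖A)={3}, hence cl(A)={2,1}
∂A: remove int from cl → {2,1}

int(A) = {}
cl(A)  = {2,1}
∂A     = {2,1}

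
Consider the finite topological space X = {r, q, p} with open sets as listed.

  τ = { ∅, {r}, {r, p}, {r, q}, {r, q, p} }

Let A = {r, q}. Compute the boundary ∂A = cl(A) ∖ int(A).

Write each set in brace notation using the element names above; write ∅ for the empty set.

interior: largest open inside A is {r, q} (from ∅, {r}, {r, q})
cl via duality: int({p}) = ∅, so X∖∅ = {r, q, p}
cl∖int = {p}

{p}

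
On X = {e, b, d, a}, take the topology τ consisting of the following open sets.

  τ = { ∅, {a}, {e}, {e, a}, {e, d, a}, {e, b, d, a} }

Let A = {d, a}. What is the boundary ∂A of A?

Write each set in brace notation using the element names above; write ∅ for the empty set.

opens ⊆ A: ∅, {a}; union → int = {a}
complement {e, b}; its interior {e}; cl(A) = X∖{e} = {b, d, a}
boundary = {b, d, a} ∖ {a} = {b, d}

{b, d}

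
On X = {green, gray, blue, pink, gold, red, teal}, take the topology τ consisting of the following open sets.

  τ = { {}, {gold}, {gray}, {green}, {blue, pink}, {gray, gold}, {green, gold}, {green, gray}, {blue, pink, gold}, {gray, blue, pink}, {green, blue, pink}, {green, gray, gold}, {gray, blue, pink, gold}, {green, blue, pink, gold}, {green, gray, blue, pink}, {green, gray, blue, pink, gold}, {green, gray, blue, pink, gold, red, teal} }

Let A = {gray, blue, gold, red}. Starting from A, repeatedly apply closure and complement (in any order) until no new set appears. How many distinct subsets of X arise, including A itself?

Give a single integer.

X∖A={green, pink, teal}, int(X∖A)={green}, hence cl(A)={gray, blue, pink, gold, red, teal}
Orbit (k=closure, c=complement):
  1. A     = {gray, blue, gold, red}
  2. kA    = {gray, blue, pink, gold, red, teal}
  3. cA    = {green, pink, teal}
  4. ckA   = {green}
  5. kcA   = {green, blue, pink, red, teal}
  6. kckA  = {green, red, teal}
  7. ckcA  = {gray, gold}
  8. ckckA = {gray, blue, pink, gold}
  9. kckcA = {gray, gold, red, teal}
  10. ckckcA = {green, blue, pink}
(closed under both — stop)

10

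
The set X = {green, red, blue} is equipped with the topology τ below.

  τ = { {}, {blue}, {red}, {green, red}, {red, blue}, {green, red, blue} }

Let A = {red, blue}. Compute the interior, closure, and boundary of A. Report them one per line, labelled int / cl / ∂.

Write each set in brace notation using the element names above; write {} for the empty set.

open subsets of A: {}, {red}, {blue}, {red, blue}; so int(A) = {red, blue}
closure: X∖int(X∖A) = X∖{} = {green, red, blue}
∂A = {green, red, blue} minus {red, blue} = {green}

int(A) = {red, blue}
cl(A)  = {green, red, blue}
∂A     = {green}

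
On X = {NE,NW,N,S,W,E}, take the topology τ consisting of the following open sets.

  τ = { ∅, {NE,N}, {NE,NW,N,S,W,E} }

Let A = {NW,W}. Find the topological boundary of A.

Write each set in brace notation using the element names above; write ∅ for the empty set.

{NW,S,W,E}

interior: largest open inside A is ∅ (from ∅)
cl via duality: int({NE,N,S,E}) = {NE,N}, so X∖{NE,N} = {NW,S,W,E}
cl∖int = {NW,S,W,E}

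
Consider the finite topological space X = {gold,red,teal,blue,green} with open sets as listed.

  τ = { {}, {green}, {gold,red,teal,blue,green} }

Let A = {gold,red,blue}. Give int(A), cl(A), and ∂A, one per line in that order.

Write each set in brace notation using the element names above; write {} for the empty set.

U open, U⊆A: {}. int(A) = ⋃ = {}
X∖A={teal,green}, int(X∖A)={green}, hence cl(A)={gold,red,teal,blue}
∂A: remove int from cl → {gold,red,teal,blue}

int(A) = {}
cl(A)  = {gold,red,teal,blue}
∂A     = {gold,red,teal,blue}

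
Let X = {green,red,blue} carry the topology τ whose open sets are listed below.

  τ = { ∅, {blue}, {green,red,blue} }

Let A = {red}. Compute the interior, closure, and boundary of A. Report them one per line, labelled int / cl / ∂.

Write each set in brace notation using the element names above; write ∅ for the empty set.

open subsets of A: ∅; so int(A) = ∅
closure: X∖int(X∖A) = X∖{blue} = {green,red}
∂A = {green,red} minus ∅ = {green,red}

int(A) = ∅
cl(A)  = {green,red}
∂A     = {green,red}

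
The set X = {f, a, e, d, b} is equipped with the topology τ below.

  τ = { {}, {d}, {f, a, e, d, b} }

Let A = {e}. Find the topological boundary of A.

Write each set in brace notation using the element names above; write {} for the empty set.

{f, a, e, b}

U open, U⊆A: {}. int(A) = ⋃ = {}
X∖A={f, a, d, b}, int(X∖A)={d}, hence cl(A)={f, a, e, b}
∂A: remove int from cl → {f, a, e, b}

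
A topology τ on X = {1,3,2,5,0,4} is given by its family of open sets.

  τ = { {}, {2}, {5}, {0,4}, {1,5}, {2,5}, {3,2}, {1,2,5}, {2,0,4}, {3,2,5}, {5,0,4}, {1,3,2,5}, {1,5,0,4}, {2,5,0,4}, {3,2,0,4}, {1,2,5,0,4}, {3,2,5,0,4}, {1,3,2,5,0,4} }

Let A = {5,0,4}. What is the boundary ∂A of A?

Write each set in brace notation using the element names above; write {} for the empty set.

opens ⊆ A: {}, {5}, {0,4}, {5,0,4}; union → int = {5,0,4}
complement {1,3,2}; its interior {3,2}; cl(A) = X∖{3,2} = {1,5,0,4}
boundary = {1,5,0,4} ∖ {5,0,4} = {1}

{1}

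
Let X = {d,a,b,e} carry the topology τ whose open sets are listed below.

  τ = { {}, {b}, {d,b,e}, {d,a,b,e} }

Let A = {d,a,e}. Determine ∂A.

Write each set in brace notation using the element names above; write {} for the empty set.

U open, U⊆A: {}. int(A) = ⋃ = {}
X∖A={b}, int(X∖A)={b}, hence cl(A)={d,a,e}
∂A: remove int from cl → {d,a,e}

{d,a,e}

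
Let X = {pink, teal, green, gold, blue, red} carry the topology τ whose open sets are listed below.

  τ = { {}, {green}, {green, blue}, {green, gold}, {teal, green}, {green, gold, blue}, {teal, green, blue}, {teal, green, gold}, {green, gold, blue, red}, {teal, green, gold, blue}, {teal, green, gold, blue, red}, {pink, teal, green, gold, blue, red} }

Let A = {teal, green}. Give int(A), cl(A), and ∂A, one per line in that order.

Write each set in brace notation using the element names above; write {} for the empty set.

U open, U⊆A: {}, {green}, {teal, green}. int(A) = ⋃ = {teal, green}
X∖A={pink, gold, blue, red}, int(X∖A)={}, hence cl(A)={pink, teal, green, gold, blue, red}
∂A: remove int from cl → {pink, gold, blue, red}

int(A) = {teal, green}
cl(A)  = {pink, teal, green, gold, blue, red}
∂A     = {pink, gold, blue, red}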